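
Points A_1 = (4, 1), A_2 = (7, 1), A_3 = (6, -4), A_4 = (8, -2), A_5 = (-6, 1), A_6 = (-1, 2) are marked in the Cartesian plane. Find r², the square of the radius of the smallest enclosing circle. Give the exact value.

51.25

A smallest enclosing disk is always determined by at most three of the input points on its boundary.
The farthest pair is A_4–A_5 with squared distance 205. The circle on this segment as diameter has centre (1, -0.5) and r² = 205/4 = 51.25.
Check A_1: distance² to centre = 11.25 ≤ 51.25, so it lies inside.
All remaining points lie in this disk, and no smaller disk contains both endpoints, so this is the minimum enclosing circle.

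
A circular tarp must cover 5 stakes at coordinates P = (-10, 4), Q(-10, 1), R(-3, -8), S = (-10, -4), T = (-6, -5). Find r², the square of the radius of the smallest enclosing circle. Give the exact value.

48.25

The minimum enclosing circle of a finite set is fixed by two of the points (as a diameter) or three (as a circumcircle).
The farthest pair is P–R with squared distance 193. The circle on this segment as diameter has centre (-6.5, -2) and r² = 193/4 = 48.25.
Check Q: distance² to centre = 21.25 ≤ 48.25, so it lies inside.
All remaining points lie in this disk, and no smaller disk contains both endpoints, so this is the minimum enclosing circle.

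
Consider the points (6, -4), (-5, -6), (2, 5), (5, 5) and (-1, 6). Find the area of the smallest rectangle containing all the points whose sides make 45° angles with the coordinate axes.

178.5

In coordinates u = x + y, v = x − y the rectangle is axis-aligned; the map (x,y)→(u,v) scales areas by 2.
u-values: 2, -11, 7, 10, 5; range = 10 − (-11) = 21.
v-values: 10, 1, -3, 0, -7; range = 10 − (-7) = 17.
Area = (21 × 17) / 2 = 178.5.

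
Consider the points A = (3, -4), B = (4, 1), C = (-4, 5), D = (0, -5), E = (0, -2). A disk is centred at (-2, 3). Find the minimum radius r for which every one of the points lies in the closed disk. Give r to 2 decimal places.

The required radius is the distance from (-2, 3) to the farthest point.
Squared distances: 74, 40, 8, 68, 29.
Maximum is 74, attained at A.
r = √74 ≈ 8.60.

8.60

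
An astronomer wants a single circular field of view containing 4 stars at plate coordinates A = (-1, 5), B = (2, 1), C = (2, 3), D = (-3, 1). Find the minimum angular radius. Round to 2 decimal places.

By Welzl's lemma the MEC is supported by two points (diametrically opposite) or three points (on a circumcircle).
The minimum enclosing circle is determined by three boundary points: A, B, D.
Their circumcentre is (-0.5, 2.25) with r² = 7.8125.
The farthest remaining point C is at distance² 6.8125 ≤ 7.8125.
r = √(7.8125) ≈ 2.80.

2.80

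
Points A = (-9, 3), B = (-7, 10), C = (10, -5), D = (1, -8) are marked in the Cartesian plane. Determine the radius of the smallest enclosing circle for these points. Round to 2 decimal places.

11.34

By Welzl's lemma the MEC is supported by two points (diametrically opposite) or three points (on a circumcircle).
The farthest pair is B–C with squared distance 514. The circle on this segment as diameter has centre (1.5, 2.5) and r² = 514/4 = 128.5.
Check A: distance² to centre = 110.5 ≤ 128.5, so it lies inside.
All remaining points lie in this disk, and no smaller disk contains both endpoints, so this is the minimum enclosing circle.
r = √(128.5) ≈ 11.34.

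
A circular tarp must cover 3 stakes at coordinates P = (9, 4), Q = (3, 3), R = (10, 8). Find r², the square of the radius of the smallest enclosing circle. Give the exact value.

18.5

Side lengths²: PQ² = 37, PR² = 17, QR² = 74.
Since QR² = 74 ≥ 37 + 17 = 54, the angle opposite QR is not acute, so the smallest enclosing circle has QR as diameter.
Centre = midpoint of QR = (6.5, 5.5), r² = 74/4 = 18.5.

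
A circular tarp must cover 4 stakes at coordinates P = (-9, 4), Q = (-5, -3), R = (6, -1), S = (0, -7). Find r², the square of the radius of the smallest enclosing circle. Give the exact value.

A smallest enclosing disk is always determined by at most three of the input points on its boundary.
The minimum enclosing circle is determined by three boundary points: P, R, S.
Their circumcentre is (-1.75, 0.75) with r² = 63.125.
The farthest remaining point Q is at distance² 24.625 ≤ 63.125.

63.125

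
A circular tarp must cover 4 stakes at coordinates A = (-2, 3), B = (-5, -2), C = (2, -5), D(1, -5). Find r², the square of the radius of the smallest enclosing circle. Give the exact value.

The minimum enclosing circle of a finite set is fixed by two of the points (as a diameter) or three (as a circumcircle).
The minimum enclosing circle is determined by three boundary points: A, B, C.
Their circumcentre is (-6/11, -14/11) with r² = 2465/121.
The farthest remaining point D is at distance² 1970/121 ≤ 2465/121.

2465/121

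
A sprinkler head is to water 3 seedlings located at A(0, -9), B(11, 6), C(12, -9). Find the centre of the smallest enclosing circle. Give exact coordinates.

Side lengths²: AB² = 346, AC² = 144, BC² = 226.
Since AB² = 346 < 226 + 144 = 370, the triangle is acute, so the smallest enclosing circle is the circumcircle.
Circumcentre = (6, -28/15), r² = 19549/225.
Centre = (6, -28/15).

(6, -28/15)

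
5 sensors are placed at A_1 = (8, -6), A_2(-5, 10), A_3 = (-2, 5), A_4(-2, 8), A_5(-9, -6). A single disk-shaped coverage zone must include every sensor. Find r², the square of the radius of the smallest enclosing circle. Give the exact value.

A smallest enclosing disk is always determined by at most three of the input points on its boundary.
The minimum enclosing circle is determined by three boundary points: A_1, A_2, A_5.
Their circumcentre is (-0.5, 0.375) with r² = 112.890625.
The farthest remaining point A_4 is at distance² 60.390625 ≤ 112.890625.

112.890625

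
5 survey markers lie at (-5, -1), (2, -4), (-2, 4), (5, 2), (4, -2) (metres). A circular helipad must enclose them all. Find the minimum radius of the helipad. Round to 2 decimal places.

By Welzl's lemma the MEC is supported by two points (diametrically opposite) or three points (on a circumcircle).
The farthest pair is (-5, -1)–(5, 2) with squared distance 109. The circle on this segment as diameter has centre (0, 0.5) and r² = 109/4 = 27.25.
Check (2, -4): distance² to centre = 24.25 ≤ 27.25, so it lies inside.
All remaining points lie in this disk, and no smaller disk contains both endpoints, so this is the minimum enclosing circle.
r = √(27.25) ≈ 5.22.

5.22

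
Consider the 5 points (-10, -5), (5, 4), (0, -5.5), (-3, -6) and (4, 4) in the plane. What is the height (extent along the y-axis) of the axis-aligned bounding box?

max y = 4, min y = -6, so height = 10.

10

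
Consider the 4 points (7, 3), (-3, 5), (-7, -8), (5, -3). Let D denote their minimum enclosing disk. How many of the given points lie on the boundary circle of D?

By Welzl's lemma the MEC is supported by two points (diametrically opposite) or three points (on a circumcircle).
The farthest pair is (7, 3)–(-7, -8) with squared distance 317. The circle on this segment as diameter has centre (0, -2.5) and r² = 317/4 = 79.25.
Check (-3, 5): distance² to centre = 65.25 ≤ 79.25, so it lies inside.
All remaining points lie in this disk, and no smaller disk contains both endpoints, so this is the minimum enclosing circle.
The points at distance exactly r from the centre are (7, 3), (-7, -8) — 2 points.

2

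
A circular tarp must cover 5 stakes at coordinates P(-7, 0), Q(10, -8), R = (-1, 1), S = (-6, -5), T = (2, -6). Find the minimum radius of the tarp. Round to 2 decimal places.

9.39

A smallest enclosing disk is always determined by at most three of the input points on its boundary.
The farthest pair is P–Q with squared distance 353. The circle on this segment as diameter has centre (1.5, -4) and r² = 353/4 = 88.25.
Check R: distance² to centre = 31.25 ≤ 88.25, so it lies inside.
All remaining points lie in this disk, and no smaller disk contains both endpoints, so this is the minimum enclosing circle.
r = √(88.25) ≈ 9.39.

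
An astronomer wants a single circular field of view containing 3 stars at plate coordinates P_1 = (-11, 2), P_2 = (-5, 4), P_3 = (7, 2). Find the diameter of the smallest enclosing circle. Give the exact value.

18

Side lengths²: P_1P_2² = 40, P_1P_3² = 324, P_2P_3² = 148.
Since P_1P_3² = 324 ≥ 148 + 40 = 188, the angle opposite P_1P_3 is not acute, so the smallest enclosing circle has P_1P_3 as diameter.
Centre = midpoint of P_1P_3 = (-2, 2), r² = 324/4 = 81.
Diameter = 2r = 2√81 = 18.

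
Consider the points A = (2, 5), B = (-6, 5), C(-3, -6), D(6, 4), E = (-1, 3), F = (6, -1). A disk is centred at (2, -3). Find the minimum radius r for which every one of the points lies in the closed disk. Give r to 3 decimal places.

The required radius is the distance from (2, -3) to the farthest point.
Squared distances: 64, 128, 34, 65, 45, 20.
Maximum is 128, attained at B.
r = √128 ≈ 11.314.

11.314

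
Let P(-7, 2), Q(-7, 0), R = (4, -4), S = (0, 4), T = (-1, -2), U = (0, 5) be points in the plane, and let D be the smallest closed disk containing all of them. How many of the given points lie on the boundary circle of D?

By Welzl's lemma the MEC is supported by two points (diametrically opposite) or three points (on a circumcircle).
The farthest pair is P–R with squared distance 157. The circle on this segment as diameter has centre (-1.5, -1) and r² = 157/4 = 39.25.
Check Q: distance² to centre = 31.25 ≤ 39.25, so it lies inside.
All remaining points lie in this disk, and no smaller disk contains both endpoints, so this is the minimum enclosing circle.
The points at distance exactly r from the centre are P, R — 2 points.

2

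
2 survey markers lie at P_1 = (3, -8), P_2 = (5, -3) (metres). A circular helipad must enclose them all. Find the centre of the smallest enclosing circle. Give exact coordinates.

(4, -5.5)

The smallest circle enclosing two points has them as diameter endpoints.
Centre = midpoint = (4, -5.5); r² = |P_1P_2|²/4 = 29/4 = 7.25.
Centre = (4, -5.5).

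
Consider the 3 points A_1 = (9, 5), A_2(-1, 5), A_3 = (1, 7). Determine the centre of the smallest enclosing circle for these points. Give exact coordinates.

(4, 5)

Side lengths²: A_1A_2² = 100, A_1A_3² = 68, A_2A_3² = 8.
Since A_1A_2² = 100 ≥ 68 + 8 = 76, the angle opposite A_1A_2 is not acute, so the smallest enclosing circle has A_1A_2 as diameter.
Centre = midpoint of A_1A_2 = (4, 5), r² = 100/4 = 25.
Centre = (4, 5).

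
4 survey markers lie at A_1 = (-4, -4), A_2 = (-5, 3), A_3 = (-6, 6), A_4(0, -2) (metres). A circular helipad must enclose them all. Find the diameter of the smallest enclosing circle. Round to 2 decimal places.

The minimum enclosing circle is determined by three boundary points: A_1, A_3, A_4.
Their circumcentre is (-45/11, 13/11) with r² = 3250/121.
The farthest remaining point A_2 is at distance² 500/121 ≤ 3250/121.
Diameter = 2r = 2√(3250/121) ≈ 10.37.

10.37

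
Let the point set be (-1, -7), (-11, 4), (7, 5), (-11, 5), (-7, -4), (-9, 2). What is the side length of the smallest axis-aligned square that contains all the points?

18

The bounding box has width 18 and height 12.
An axis-aligned square enclosing the set must have side ≥ max(width, height).
So the minimum side is max(18, 12) = 18.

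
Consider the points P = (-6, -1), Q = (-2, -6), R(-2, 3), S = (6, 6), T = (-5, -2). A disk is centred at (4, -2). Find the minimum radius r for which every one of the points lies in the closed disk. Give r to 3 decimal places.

10.050

The required radius is the distance from (4, -2) to the farthest point.
Squared distances: 101, 52, 61, 68, 81.
Maximum is 101, attained at P.
r = √101 ≈ 10.050.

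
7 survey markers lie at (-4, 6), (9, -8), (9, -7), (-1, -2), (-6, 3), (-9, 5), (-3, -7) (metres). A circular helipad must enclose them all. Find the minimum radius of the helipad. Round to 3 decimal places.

11.102

The farthest pair is (9, -8)–(-9, 5) with squared distance 493. The circle on this segment as diameter has centre (0, -1.5) and r² = 493/4 = 123.25.
Check (-4, 6): distance² to centre = 72.25 ≤ 123.25, so it lies inside.
All remaining points lie in this disk, and no smaller disk contains both endpoints, so this is the minimum enclosing circle.
r = √(123.25) ≈ 11.102.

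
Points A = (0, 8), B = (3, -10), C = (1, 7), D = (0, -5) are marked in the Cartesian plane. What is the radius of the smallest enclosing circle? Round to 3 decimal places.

By Welzl's lemma the MEC is supported by two points (diametrically opposite) or three points (on a circumcircle).
The farthest pair is A–B with squared distance 333. The circle on this segment as diameter has centre (1.5, -1) and r² = 333/4 = 83.25.
Check C: distance² to centre = 64.25 ≤ 83.25, so it lies inside.
All remaining points lie in this disk, and no smaller disk contains both endpoints, so this is the minimum enclosing circle.
r = √(83.25) ≈ 9.124.

9.124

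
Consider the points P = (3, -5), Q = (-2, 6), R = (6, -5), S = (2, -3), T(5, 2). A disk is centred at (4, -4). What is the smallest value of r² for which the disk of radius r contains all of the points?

136

The required radius is the distance from (4, -4) to the farthest point.
Squared distances: 2, 136, 5, 5, 37.
Maximum is 136, attained at Q.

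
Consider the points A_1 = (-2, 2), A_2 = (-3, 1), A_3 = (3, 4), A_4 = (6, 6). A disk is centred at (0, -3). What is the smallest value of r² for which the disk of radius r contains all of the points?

The required radius is the distance from (0, -3) to the farthest point.
Squared distances: 29, 25, 58, 117.
Maximum is 117, attained at A_4.

117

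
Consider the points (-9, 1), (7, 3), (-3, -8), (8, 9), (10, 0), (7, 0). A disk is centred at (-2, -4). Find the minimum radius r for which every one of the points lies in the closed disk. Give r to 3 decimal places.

The required radius is the distance from (-2, -4) to the farthest point.
Squared distances: 74, 130, 17, 269, 160, 97.
Maximum is 269, attained at (8, 9).
r = √269 ≈ 16.401.

16.401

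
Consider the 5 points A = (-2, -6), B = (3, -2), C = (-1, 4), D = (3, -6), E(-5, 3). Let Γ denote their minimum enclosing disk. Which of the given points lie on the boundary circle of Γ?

A smallest enclosing disk is always determined by at most three of the input points on its boundary.
The farthest pair is D–E with squared distance 145. The circle on this segment as diameter has centre (-1, -1.5) and r² = 145/4 = 36.25.
Check A: distance² to centre = 21.25 ≤ 36.25, so it lies inside.
All remaining points lie in this disk, and no smaller disk contains both endpoints, so this is the minimum enclosing circle.
The points at distance exactly r from the centre are D, E — 2 points.

D, E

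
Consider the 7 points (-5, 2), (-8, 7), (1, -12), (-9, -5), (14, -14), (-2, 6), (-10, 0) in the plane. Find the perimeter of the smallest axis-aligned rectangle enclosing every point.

90

Width = max x − min x = 14 − (-10) = 24.
Height = max y − min y = 7 − (-14) = 21.
Perimeter = 2(24 + 21) = 90.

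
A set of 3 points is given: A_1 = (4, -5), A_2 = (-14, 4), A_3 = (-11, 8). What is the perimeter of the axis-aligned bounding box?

62

Width = max x − min x = 4 − (-14) = 18.
Height = max y − min y = 8 − (-5) = 13.
Perimeter = 2(18 + 13) = 62.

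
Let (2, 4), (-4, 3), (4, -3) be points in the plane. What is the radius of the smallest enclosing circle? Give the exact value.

5

Call the three points A, B, C in the order given.
Side lengths²: AB² = 37, AC² = 53, BC² = 100.
Since BC² = 100 ≥ 53 + 37 = 90, the angle opposite BC is not acute, so the smallest enclosing circle has BC as diameter.
Centre = midpoint of BC = (0, 0), r² = 100/4 = 25.
r = √25 = 5.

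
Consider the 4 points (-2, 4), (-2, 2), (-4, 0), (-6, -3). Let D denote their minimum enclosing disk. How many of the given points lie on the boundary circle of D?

2

By Welzl's lemma the MEC is supported by two points (diametrically opposite) or three points (on a circumcircle).
The farthest pair is (-2, 4)–(-6, -3) with squared distance 65. The circle on this segment as diameter has centre (-4, 0.5) and r² = 65/4 = 16.25.
Check (-2, 2): distance² to centre = 6.25 ≤ 16.25, so it lies inside.
All remaining points lie in this disk, and no smaller disk contains both endpoints, so this is the minimum enclosing circle.
The points at distance exactly r from the centre are (-2, 4), (-6, -3) — 2 points.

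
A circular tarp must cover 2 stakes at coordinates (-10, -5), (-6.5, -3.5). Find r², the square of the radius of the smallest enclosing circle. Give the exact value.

The smallest circle enclosing two points has them as diameter endpoints.
Centre = midpoint = (-8.25, -4.25); r² = |(-10, -5)−(-6.5, -3.5)|²/4 = 14.5/4 = 3.625.

3.625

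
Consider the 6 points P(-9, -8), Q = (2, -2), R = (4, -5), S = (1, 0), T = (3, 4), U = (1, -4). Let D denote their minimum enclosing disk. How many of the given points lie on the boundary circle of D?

The minimum enclosing circle of a finite set is fixed by two of the points (as a diameter) or three (as a circumcircle).
The farthest pair is P–T with squared distance 288. The circle on this segment as diameter has centre (-3, -2) and r² = 288/4 = 72.
Check Q: distance² to centre = 25 ≤ 72, so it lies inside.
All remaining points lie in this disk, and no smaller disk contains both endpoints, so this is the minimum enclosing circle.
The points at distance exactly r from the centre are P, T — 2 points.

2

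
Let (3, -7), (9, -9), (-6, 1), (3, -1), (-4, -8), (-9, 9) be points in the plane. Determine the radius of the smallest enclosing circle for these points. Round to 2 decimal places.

By Welzl's lemma the MEC is supported by two points (diametrically opposite) or three points (on a circumcircle).
The farthest pair is (9, -9)–(-9, 9) with squared distance 648. The circle on this segment as diameter has centre (0, 0) and r² = 648/4 = 162.
Check (3, -7): distance² to centre = 58 ≤ 162, so it lies inside.
All remaining points lie in this disk, and no smaller disk contains both endpoints, so this is the minimum enclosing circle.
r = √162 ≈ 12.73.

12.73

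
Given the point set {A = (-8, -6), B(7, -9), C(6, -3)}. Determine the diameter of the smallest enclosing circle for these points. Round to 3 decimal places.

15.313

Side lengths²: AB² = 234, AC² = 205, BC² = 37.
Since AB² = 234 < 205 + 37 = 242, the triangle is acute, so the smallest enclosing circle is the circumcircle.
Circumcentre = (-25/58, -415/58), r² = 98605/1682.
Diameter = 2r = 2√(98605/1682) ≈ 15.313.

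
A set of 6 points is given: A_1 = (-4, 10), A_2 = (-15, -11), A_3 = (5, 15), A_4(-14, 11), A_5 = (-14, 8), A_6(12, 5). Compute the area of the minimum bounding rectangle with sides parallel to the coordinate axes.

702

x ranges over [-15, 12], width 27.
y ranges over [-11, 15], height 26.
Area = 27 × 26 = 702.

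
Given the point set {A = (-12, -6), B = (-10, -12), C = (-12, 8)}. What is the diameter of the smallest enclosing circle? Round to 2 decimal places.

20.10

Side lengths²: AB² = 40, AC² = 196, BC² = 404.
Since BC² = 404 ≥ 196 + 40 = 236, the angle opposite BC is not acute, so the smallest enclosing circle has BC as diameter.
Centre = midpoint of BC = (-11, -2), r² = 404/4 = 101.
Diameter = 2r = 2√101 ≈ 20.10.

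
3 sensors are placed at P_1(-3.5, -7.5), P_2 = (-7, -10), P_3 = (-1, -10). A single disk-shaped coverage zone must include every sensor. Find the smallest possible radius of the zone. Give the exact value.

3

Side lengths²: P_1P_2² = 18.5, P_1P_3² = 12.5, P_2P_3² = 36.
Since P_2P_3² = 36 ≥ 18.5 + 12.5 = 31, the angle opposite P_2P_3 is not acute, so the smallest enclosing circle has P_2P_3 as diameter.
Centre = midpoint of P_2P_3 = (-4, -10), r² = 36/4 = 9.
r = √9 = 3.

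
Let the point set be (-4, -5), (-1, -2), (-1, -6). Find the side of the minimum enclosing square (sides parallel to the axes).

4

The bounding box has width 3 and height 4.
An axis-aligned square enclosing the set must have side ≥ max(width, height).
So the minimum side is max(3, 4) = 4.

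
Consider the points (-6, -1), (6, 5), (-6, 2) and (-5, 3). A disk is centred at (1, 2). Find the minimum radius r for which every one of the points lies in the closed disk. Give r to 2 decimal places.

7.62

The required radius is the distance from (1, 2) to the farthest point.
Squared distances: 58, 34, 49, 37.
Maximum is 58, attained at (-6, -1).
r = √58 ≈ 7.62.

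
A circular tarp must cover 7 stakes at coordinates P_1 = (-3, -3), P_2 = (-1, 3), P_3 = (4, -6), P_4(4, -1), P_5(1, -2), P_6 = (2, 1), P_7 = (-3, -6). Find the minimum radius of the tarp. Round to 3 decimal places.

By Welzl's lemma the MEC is supported by two points (diametrically opposite) or three points (on a circumcircle).
The minimum enclosing circle is determined by three boundary points: P_2, P_3, P_7.
Their circumcentre is (0.5, -37/18) with r² = 4505/162.
The farthest remaining point P_4 is at distance² 2165/162 ≤ 4505/162.
r = √(4505/162) ≈ 5.273.

5.273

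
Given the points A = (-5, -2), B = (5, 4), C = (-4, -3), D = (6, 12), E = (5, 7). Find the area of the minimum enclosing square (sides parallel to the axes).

225

The bounding box has width 11 and height 15.
An axis-aligned square enclosing the set must have side ≥ max(width, height).
So the minimum side is max(11, 15) = 15.
Area = 15² = 225.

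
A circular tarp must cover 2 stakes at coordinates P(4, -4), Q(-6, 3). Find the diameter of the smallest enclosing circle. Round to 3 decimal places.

The smallest circle enclosing two points has them as diameter endpoints.
Centre = midpoint = (-1, -0.5); r² = |PQ|²/4 = 149/4 = 37.25.
Diameter = 2r = 2√(37.25) ≈ 12.207.

12.207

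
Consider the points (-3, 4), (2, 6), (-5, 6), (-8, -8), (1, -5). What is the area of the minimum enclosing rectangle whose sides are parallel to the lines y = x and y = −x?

204

In coordinates u = x + y, v = x − y the rectangle is axis-aligned; the map (x,y)→(u,v) scales areas by 2.
u-values: 1, 8, 1, -16, -4; range = 8 − (-16) = 24.
v-values: -7, -4, -11, 0, 6; range = 6 − (-11) = 17.
Area = (24 × 17) / 2 = 204.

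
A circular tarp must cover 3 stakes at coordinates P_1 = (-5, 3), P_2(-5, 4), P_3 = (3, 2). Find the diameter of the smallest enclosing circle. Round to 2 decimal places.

8.25

Side lengths²: P_1P_2² = 1, P_1P_3² = 65, P_2P_3² = 68.
Since P_2P_3² = 68 ≥ 65 + 1 = 66, the angle opposite P_2P_3 is not acute, so the smallest enclosing circle has P_2P_3 as diameter.
Centre = midpoint of P_2P_3 = (-1, 3), r² = 68/4 = 17.
Diameter = 2r = 2√17 ≈ 8.25.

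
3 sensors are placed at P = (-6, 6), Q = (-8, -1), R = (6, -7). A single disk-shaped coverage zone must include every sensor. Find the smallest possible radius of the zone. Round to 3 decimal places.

Side lengths²: PQ² = 53, PR² = 313, QR² = 232.
Since PR² = 313 ≥ 232 + 53 = 285, the angle opposite PR is not acute, so the smallest enclosing circle has PR as diameter.
Centre = midpoint of PR = (0, -0.5), r² = 313/4 = 78.25.
r = √(78.25) ≈ 8.846.

8.846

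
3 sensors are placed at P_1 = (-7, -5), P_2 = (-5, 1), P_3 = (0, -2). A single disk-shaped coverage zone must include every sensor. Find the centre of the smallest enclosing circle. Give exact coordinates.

(-23/6, -49/18)

Side lengths²: P_1P_2² = 40, P_1P_3² = 58, P_2P_3² = 34.
Since P_1P_3² = 58 < 40 + 34 = 74, the triangle is acute, so the smallest enclosing circle is the circumcircle.
Circumcentre = (-23/6, -49/18), r² = 2465/162.
Centre = (-23/6, -49/18).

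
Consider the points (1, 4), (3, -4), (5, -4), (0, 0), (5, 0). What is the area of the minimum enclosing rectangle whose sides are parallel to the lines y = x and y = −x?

36

In coordinates u = x + y, v = x − y the rectangle is axis-aligned; the map (x,y)→(u,v) scales areas by 2.
u-values: 5, -1, 1, 0, 5; range = 5 − (-1) = 6.
v-values: -3, 7, 9, 0, 5; range = 9 − (-3) = 12.
Area = (6 × 12) / 2 = 36.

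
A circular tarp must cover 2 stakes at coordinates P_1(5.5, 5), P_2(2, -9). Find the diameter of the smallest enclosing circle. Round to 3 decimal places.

14.431

The smallest circle enclosing two points has them as diameter endpoints.
Centre = midpoint = (3.75, -2); r² = |P_1P_2|²/4 = 208.25/4 = 52.0625.
Diameter = 2r = 2√(52.0625) ≈ 14.431.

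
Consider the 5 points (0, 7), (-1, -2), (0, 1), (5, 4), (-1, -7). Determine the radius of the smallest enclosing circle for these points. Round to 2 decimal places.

The minimum enclosing circle of a finite set is fixed by two of the points (as a diameter) or three (as a circumcircle).
The farthest pair is (0, 7)–(-1, -7) with squared distance 197. The circle on this segment as diameter has centre (-0.5, 0) and r² = 197/4 = 49.25.
Check (-1, -2): distance² to centre = 4.25 ≤ 49.25, so it lies inside.
All remaining points lie in this disk, and no smaller disk contains both endpoints, so this is the minimum enclosing circle.
r = √(49.25) ≈ 7.02.

7.02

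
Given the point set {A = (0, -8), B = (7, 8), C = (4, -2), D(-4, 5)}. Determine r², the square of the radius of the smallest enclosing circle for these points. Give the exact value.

146705/1922

The minimum enclosing circle is determined by three boundary points: A, B, D.
Their circumcentre is (201/62, 7/62) with r² = 146705/1922.
The farthest remaining point C is at distance² 9685/1922 ≤ 146705/1922.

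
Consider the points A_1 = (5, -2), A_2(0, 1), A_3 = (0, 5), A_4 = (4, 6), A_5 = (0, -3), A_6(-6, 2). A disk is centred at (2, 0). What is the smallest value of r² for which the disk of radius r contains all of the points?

The required radius is the distance from (2, 0) to the farthest point.
Squared distances: 13, 5, 29, 40, 13, 68.
Maximum is 68, attained at A_6.

68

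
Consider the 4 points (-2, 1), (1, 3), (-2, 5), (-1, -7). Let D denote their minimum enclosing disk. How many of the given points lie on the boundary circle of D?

2

By Welzl's lemma the MEC is supported by two points (diametrically opposite) or three points (on a circumcircle).
The farthest pair is (-2, 5)–(-1, -7) with squared distance 145. The circle on this segment as diameter has centre (-1.5, -1) and r² = 145/4 = 36.25.
Check (-2, 1): distance² to centre = 4.25 ≤ 36.25, so it lies inside.
All remaining points lie in this disk, and no smaller disk contains both endpoints, so this is the minimum enclosing circle.
The points at distance exactly r from the centre are (-2, 5), (-1, -7) — 2 points.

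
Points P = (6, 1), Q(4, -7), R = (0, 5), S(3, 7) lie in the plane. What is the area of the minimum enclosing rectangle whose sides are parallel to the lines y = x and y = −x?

In coordinates u = x + y, v = x − y the rectangle is axis-aligned; the map (x,y)→(u,v) scales areas by 2.
u-values: 7, -3, 5, 10; range = 10 − (-3) = 13.
v-values: 5, 11, -5, -4; range = 11 − (-5) = 16.
Area = (13 × 16) / 2 = 104.

104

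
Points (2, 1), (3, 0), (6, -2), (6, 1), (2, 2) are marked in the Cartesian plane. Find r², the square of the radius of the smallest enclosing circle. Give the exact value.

8

The farthest pair is (6, -2)–(2, 2) with squared distance 32. The circle on this segment as diameter has centre (4, 0) and r² = 32/4 = 8.
Check (2, 1): distance² to centre = 5 ≤ 8, so it lies inside.
All remaining points lie in this disk, and no smaller disk contains both endpoints, so this is the minimum enclosing circle.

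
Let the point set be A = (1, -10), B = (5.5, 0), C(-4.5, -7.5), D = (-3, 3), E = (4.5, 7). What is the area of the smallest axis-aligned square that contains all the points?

The bounding box has width 10 and height 17.
An axis-aligned square enclosing the set must have side ≥ max(width, height).
So the minimum side is max(10, 17) = 17.
Area = 17² = 289.

289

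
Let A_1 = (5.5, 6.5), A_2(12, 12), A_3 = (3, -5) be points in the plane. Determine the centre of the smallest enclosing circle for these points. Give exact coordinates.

Side lengths²: A_1A_2² = 72.5, A_1A_3² = 138.5, A_2A_3² = 370.
Since A_2A_3² = 370 ≥ 138.5 + 72.5 = 211, the angle opposite A_2A_3 is not acute, so the smallest enclosing circle has A_2A_3 as diameter.
Centre = midpoint of A_2A_3 = (7.5, 3.5), r² = 370/4 = 92.5.
Centre = (7.5, 3.5).

(7.5, 3.5)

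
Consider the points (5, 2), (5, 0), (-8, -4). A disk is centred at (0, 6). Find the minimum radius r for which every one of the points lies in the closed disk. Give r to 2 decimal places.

12.81

The required radius is the distance from (0, 6) to the farthest point.
Squared distances: 41, 61, 164.
Maximum is 164, attained at (-8, -4).
r = √164 ≈ 12.81.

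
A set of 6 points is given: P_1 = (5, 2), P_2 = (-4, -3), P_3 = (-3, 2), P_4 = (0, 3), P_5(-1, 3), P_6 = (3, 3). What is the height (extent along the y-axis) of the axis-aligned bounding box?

6

max y = 3, min y = -3, so height = 6.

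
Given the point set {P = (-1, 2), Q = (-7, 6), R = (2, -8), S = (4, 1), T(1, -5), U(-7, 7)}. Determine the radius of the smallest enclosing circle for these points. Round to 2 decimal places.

A smallest enclosing disk is always determined by at most three of the input points on its boundary.
The farthest pair is R–U with squared distance 306. The circle on this segment as diameter has centre (-2.5, -0.5) and r² = 306/4 = 76.5.
Check P: distance² to centre = 8.5 ≤ 76.5, so it lies inside.
All remaining points lie in this disk, and no smaller disk contains both endpoints, so this is the minimum enclosing circle.
r = √(76.5) ≈ 8.75.

8.75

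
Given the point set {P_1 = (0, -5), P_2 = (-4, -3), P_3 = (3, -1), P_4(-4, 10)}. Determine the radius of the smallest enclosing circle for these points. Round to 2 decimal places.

7.76

By Welzl's lemma the MEC is supported by two points (diametrically opposite) or three points (on a circumcircle).
The farthest pair is P_1–P_4 with squared distance 241. The circle on this segment as diameter has centre (-2, 2.5) and r² = 241/4 = 60.25.
Check P_2: distance² to centre = 34.25 ≤ 60.25, so it lies inside.
All remaining points lie in this disk, and no smaller disk contains both endpoints, so this is the minimum enclosing circle.
r = √(60.25) ≈ 7.76.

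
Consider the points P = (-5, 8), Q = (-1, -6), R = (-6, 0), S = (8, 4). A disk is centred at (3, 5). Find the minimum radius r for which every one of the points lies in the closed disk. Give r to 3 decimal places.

11.705

The required radius is the distance from (3, 5) to the farthest point.
Squared distances: 73, 137, 106, 26.
Maximum is 137, attained at Q.
r = √137 ≈ 11.705.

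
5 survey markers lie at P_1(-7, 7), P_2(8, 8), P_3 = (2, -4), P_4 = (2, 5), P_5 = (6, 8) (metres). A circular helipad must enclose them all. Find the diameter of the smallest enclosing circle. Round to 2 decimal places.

16.47

A smallest enclosing disk is always determined by at most three of the input points on its boundary.
The minimum enclosing circle is determined by three boundary points: P_1, P_2, P_3.
Their circumcentre is (21/29, 120/29) with r² = 57065/841.
The farthest remaining point P_5 is at distance² 35953/841 ≤ 57065/841.
Diameter = 2r = 2√(57065/841) ≈ 16.47.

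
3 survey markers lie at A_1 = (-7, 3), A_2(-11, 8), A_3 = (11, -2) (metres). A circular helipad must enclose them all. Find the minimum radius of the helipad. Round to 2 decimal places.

Side lengths²: A_1A_2² = 41, A_1A_3² = 349, A_2A_3² = 584.
Since A_2A_3² = 584 ≥ 349 + 41 = 390, the angle opposite A_2A_3 is not acute, so the smallest enclosing circle has A_2A_3 as diameter.
Centre = midpoint of A_2A_3 = (0, 3), r² = 584/4 = 146.
r = √146 ≈ 12.08.

12.08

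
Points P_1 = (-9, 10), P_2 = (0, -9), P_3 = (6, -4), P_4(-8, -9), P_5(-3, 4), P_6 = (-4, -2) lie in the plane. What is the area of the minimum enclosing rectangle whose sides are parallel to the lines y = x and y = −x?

In coordinates u = x + y, v = x − y the rectangle is axis-aligned; the map (x,y)→(u,v) scales areas by 2.
u-values: 1, -9, 2, -17, 1, -6; range = 2 − (-17) = 19.
v-values: -19, 9, 10, 1, -7, -2; range = 10 − (-19) = 29.
Area = (19 × 29) / 2 = 275.5.

275.5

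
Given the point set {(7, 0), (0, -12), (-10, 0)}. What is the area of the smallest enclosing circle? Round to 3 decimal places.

256.847

Call the three points A, B, C in the order given.
Side lengths²: AB² = 193, AC² = 289, BC² = 244.
Since AC² = 289 < 244 + 193 = 437, the triangle is acute, so the smallest enclosing circle is the circumcircle.
Circumcentre = (-1.5, -37/12), r² = 11773/144.
Area = π·r² = π·11773/144 ≈ 256.847.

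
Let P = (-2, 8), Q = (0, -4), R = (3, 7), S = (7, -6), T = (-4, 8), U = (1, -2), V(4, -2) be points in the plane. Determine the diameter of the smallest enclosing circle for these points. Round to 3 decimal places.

17.804

The minimum enclosing circle of a finite set is fixed by two of the points (as a diameter) or three (as a circumcircle).
The farthest pair is S–T with squared distance 317. The circle on this segment as diameter has centre (1.5, 1) and r² = 317/4 = 79.25.
Check P: distance² to centre = 61.25 ≤ 79.25, so it lies inside.
All remaining points lie in this disk, and no smaller disk contains both endpoints, so this is the minimum enclosing circle.
Diameter = 2r = 2√(79.25) ≈ 17.804.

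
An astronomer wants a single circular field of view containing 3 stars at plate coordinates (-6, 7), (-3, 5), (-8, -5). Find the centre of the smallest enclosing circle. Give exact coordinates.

Call the three points A, B, C in the order given.
Side lengths²: AB² = 13, AC² = 148, BC² = 125.
Since AC² = 148 ≥ 125 + 13 = 138, the angle opposite AC is not acute, so the smallest enclosing circle has AC as diameter.
Centre = midpoint of AC = (-7, 1), r² = 148/4 = 37.
Centre = (-7, 1).

(-7, 1)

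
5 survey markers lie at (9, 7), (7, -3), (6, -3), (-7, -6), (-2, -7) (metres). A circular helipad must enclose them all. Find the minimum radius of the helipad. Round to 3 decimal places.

10.308

The minimum enclosing circle of a finite set is fixed by two of the points (as a diameter) or three (as a circumcircle).
The farthest pair is (9, 7)–(-7, -6) with squared distance 425. The circle on this segment as diameter has centre (1, 0.5) and r² = 425/4 = 106.25.
Check (7, -3): distance² to centre = 48.25 ≤ 106.25, so it lies inside.
All remaining points lie in this disk, and no smaller disk contains both endpoints, so this is the minimum enclosing circle.
r = √(106.25) ≈ 10.308.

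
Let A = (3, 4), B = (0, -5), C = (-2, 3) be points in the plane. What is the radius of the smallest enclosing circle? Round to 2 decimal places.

Side lengths²: AB² = 90, AC² = 26, BC² = 68.
Since AB² = 90 < 68 + 26 = 94, the triangle is acute, so the smallest enclosing circle is the circumcircle.
Circumcentre = (9/7, -3/7), r² = 1105/49.
r = √(1105/49) ≈ 4.75.

4.75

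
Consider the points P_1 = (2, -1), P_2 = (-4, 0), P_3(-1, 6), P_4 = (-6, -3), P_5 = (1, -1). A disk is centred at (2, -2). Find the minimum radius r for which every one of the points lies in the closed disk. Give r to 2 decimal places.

8.54

The required radius is the distance from (2, -2) to the farthest point.
Squared distances: 1, 40, 73, 65, 2.
Maximum is 73, attained at P_3.
r = √73 ≈ 8.54.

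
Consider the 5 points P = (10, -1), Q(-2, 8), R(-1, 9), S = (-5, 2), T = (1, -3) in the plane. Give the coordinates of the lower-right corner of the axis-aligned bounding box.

(10, -3)

x-range [-5, 10], y-range [-3, 9].
The lower-right corner is (10, -3).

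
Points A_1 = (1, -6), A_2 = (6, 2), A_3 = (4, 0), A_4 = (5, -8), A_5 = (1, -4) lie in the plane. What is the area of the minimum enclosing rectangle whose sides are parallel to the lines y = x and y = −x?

58.5

In coordinates u = x + y, v = x − y the rectangle is axis-aligned; the map (x,y)→(u,v) scales areas by 2.
u-values: -5, 8, 4, -3, -3; range = 8 − (-5) = 13.
v-values: 7, 4, 4, 13, 5; range = 13 − 4 = 9.
Area = (13 × 9) / 2 = 58.5.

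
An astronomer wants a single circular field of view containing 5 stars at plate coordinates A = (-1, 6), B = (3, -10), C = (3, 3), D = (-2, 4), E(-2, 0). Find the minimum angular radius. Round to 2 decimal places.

The farthest pair is A–B with squared distance 272. The circle on this segment as diameter has centre (1, -2) and r² = 272/4 = 68.
Check C: distance² to centre = 29 ≤ 68, so it lies inside.
All remaining points lie in this disk, and no smaller disk contains both endpoints, so this is the minimum enclosing circle.
r = √68 ≈ 8.25.

8.25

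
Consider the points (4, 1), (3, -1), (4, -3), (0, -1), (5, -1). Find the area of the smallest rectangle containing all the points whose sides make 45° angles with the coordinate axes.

18

In coordinates u = x + y, v = x − y the rectangle is axis-aligned; the map (x,y)→(u,v) scales areas by 2.
u-values: 5, 2, 1, -1, 4; range = 5 − (-1) = 6.
v-values: 3, 4, 7, 1, 6; range = 7 − 1 = 6.
Area = (6 × 6) / 2 = 18.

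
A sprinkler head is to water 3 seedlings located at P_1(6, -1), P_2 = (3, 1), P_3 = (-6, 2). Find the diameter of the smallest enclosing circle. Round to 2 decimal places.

Side lengths²: P_1P_2² = 13, P_1P_3² = 153, P_2P_3² = 82.
Since P_1P_3² = 153 ≥ 82 + 13 = 95, the angle opposite P_1P_3 is not acute, so the smallest enclosing circle has P_1P_3 as diameter.
Centre = midpoint of P_1P_3 = (0, 0.5), r² = 153/4 = 38.25.
Diameter = 2r = 2√(38.25) ≈ 12.37.

12.37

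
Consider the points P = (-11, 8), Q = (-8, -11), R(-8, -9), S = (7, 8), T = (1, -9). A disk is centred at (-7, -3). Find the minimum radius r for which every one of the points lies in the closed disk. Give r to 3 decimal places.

17.804

The required radius is the distance from (-7, -3) to the farthest point.
Squared distances: 137, 65, 37, 317, 100.
Maximum is 317, attained at S.
r = √317 ≈ 17.804.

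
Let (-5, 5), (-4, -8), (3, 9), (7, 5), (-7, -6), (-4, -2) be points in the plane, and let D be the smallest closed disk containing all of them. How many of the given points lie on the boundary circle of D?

3

A smallest enclosing disk is always determined by at most three of the input points on its boundary.
The farthest pair is (-4, -8)–(3, 9) with squared distance 338. The circle on this segment as diameter has centre (-0.5, 0.5) and r² = 338/4 = 84.5.
Check (-5, 5): distance² to centre = 40.5 ≤ 84.5, so it lies inside.
All remaining points lie in this disk, and no smaller disk contains both endpoints, so this is the minimum enclosing circle.
The points at distance exactly r from the centre are (-4, -8), (3, 9), (-7, -6) — 3 points.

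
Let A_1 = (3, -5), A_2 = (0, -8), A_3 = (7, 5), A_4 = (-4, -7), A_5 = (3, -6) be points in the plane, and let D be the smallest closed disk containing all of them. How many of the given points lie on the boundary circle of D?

2

By Welzl's lemma the MEC is supported by two points (diametrically opposite) or three points (on a circumcircle).
The farthest pair is A_3–A_4 with squared distance 265. The circle on this segment as diameter has centre (1.5, -1) and r² = 265/4 = 66.25.
Check A_1: distance² to centre = 18.25 ≤ 66.25, so it lies inside.
All remaining points lie in this disk, and no smaller disk contains both endpoints, so this is the minimum enclosing circle.
The points at distance exactly r from the centre are A_3, A_4 — 2 points.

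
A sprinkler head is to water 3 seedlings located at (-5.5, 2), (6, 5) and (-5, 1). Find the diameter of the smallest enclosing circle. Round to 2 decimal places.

Call the three points A, B, C in the order given.
Side lengths²: AB² = 141.25, AC² = 1.25, BC² = 137.
Since AB² = 141.25 ≥ 137 + 1.25 = 138.25, the angle opposite AB is not acute, so the smallest enclosing circle has AB as diameter.
Centre = midpoint of AB = (0.25, 3.5), r² = 141.25/4 = 35.3125.
Diameter = 2r = 2√(35.3125) ≈ 11.88.

11.88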